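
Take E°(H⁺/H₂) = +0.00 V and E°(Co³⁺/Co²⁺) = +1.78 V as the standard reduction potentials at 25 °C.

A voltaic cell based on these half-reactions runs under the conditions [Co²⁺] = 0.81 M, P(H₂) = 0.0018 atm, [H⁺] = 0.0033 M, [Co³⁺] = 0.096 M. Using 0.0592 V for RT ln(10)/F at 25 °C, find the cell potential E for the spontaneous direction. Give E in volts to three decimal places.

+1.791 V

Co³⁺/Co²⁺ is the cathode (higher E°), H⁺/H₂ the anode: E°cell = +1.78 − (+0.00) = +1.78 V, n = 2.
Overall: 2 Co³⁺(aq) + H₂(g) → 2 Co²⁺(aq) + 2 H⁺(aq)
Q = [Co²⁺]^2·[H⁺]^2 / ([Co³⁺]^2·P(H₂)); log Q = -0.366.
E = E° − (0.0592/n) log Q = +1.78 − (0.0592/2)(-0.366) = +1.791 V.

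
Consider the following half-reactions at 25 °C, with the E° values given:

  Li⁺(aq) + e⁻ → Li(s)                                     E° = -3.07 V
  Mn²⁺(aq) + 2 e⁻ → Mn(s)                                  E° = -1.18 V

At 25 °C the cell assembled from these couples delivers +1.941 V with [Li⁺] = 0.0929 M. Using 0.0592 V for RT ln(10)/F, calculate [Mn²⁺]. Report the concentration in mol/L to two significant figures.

Mn²⁺/Mn is the cathode, Li⁺/Li the anode: E°cell = +1.89 V, n = 2.
Overall reaction: Mn²⁺(aq) + 2 Li(s) → Mn(s) + 2 Li⁺(aq); Q = [Li⁺]^2/[Mn²⁺]^1.
From E = E° − (0.0592/n) log Q: log Q = (E° − E)·n/0.0592 = (+1.89 − (+1.941))·2/0.0592 = -1.7230.
So 1·log[Mn²⁺] = 2·log(0.0929) − log Q = -2.0640 − (-1.7230) = -0.3410; [Mn²⁺] = 10^(-0.3410) ≈ 0.46 M.

0.46 M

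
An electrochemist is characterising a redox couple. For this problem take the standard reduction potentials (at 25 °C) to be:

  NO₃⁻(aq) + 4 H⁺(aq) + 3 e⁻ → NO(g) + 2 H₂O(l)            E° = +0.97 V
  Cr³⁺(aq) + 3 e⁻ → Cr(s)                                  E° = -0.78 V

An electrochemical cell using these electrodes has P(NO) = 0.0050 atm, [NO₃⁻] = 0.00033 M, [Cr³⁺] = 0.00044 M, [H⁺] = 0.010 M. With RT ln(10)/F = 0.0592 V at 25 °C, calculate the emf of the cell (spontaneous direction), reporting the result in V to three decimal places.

NO₃⁻/NO is the cathode (higher E°), Cr³⁺/Cr the anode: E°cell = +0.97 − (-0.78) = +1.75 V, n = 3.
Overall: NO₃⁻(aq) + 4 H⁺(aq) + Cr(s) → NO(g) + 2 H₂O(l) + Cr³⁺(aq)
Q = P(NO)·[Cr³⁺] / ([NO₃⁻]·[H⁺]^4); log Q = 5.824.
E = E° − (0.0592/n) log Q = +1.75 − (0.0592/3)(5.824) = +1.635 V.

+1.635 V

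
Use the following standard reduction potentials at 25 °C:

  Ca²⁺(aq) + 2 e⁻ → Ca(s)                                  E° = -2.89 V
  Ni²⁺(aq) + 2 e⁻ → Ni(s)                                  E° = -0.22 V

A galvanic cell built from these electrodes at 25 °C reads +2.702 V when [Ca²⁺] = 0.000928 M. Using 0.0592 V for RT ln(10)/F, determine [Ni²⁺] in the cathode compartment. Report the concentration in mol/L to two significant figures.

0.011 M

Ni²⁺/Ni is the cathode, Ca²⁺/Ca the anode: E°cell = +2.67 V, n = 2.
Overall reaction: Ni²⁺(aq) + Ca(s) → Ni(s) + Ca²⁺(aq); Q = [Ca²⁺]^1/[Ni²⁺]^1.
From E = E° − (0.0592/n) log Q: log Q = (E° − E)·n/0.0592 = (+2.67 − (+2.702))·2/0.0592 = -1.0811.
So 1·log[Ni²⁺] = 1·log(0.000928) − log Q = -3.0325 − (-1.0811) = -1.9514; [Ni²⁺] = 10^(-1.9514) ≈ 0.011 M.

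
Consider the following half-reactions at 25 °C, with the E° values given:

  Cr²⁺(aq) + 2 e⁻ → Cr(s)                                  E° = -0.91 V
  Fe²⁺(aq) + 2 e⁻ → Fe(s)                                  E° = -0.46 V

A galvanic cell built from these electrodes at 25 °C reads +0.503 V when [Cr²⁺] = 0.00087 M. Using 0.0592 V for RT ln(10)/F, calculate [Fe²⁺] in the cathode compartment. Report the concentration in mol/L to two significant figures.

0.054 M

Fe²⁺/Fe is the cathode, Cr²⁺/Cr the anode: E°cell = +0.45 V, n = 2.
Overall reaction: Fe²⁺(aq) + Cr(s) → Fe(s) + Cr²⁺(aq); Q = [Cr²⁺]^1/[Fe²⁺]^1.
From E = E° − (0.0592/n) log Q: log Q = (E° − E)·n/0.0592 = (+0.45 − (+0.503))·2/0.0592 = -1.7905.
So 1·log[Fe²⁺] = 1·log(0.00087) − log Q = -3.0605 − (-1.7905) = -1.2700; [Fe²⁺] = 10^(-1.2700) ≈ 0.054 M.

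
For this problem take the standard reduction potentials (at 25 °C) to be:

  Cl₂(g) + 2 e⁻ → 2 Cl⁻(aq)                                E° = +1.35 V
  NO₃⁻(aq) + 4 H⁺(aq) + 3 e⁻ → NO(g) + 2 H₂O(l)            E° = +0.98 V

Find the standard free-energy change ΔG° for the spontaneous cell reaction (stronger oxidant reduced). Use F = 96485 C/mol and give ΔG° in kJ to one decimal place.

Cl₂/Cl⁻ (E° = +1.35 V) is the cathode; NO₃⁻/NO (E° = +0.98 V) is the anode, so E°cell = +0.37 V.
Balancing electrons gives n = 6 (lcm of 2 and 3).
ΔG° = −nFE° = −(6)(96485)(+0.37) = -214,197 J = -214.2 kJ.

-214.2 kJ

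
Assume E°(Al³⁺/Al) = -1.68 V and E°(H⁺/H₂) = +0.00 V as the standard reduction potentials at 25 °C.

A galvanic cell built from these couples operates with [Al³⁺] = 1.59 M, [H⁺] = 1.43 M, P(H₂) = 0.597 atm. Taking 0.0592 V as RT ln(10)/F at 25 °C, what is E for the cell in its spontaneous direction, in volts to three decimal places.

+1.692 V

H⁺/H₂ is the cathode (higher E°), Al³⁺/Al the anode: E°cell = +0.00 − (-1.68) = +1.68 V, n = 6.
Overall: 6 H⁺(aq) + 2 Al(s) → 3 H₂(g) + 2 Al³⁺(aq)
Q = P(H₂)^3·[Al³⁺]^2 / ([H⁺]^6); log Q = -1.201.
E = E° − (0.0592/n) log Q = +1.68 − (0.0592/6)(-1.201) = +1.692 V.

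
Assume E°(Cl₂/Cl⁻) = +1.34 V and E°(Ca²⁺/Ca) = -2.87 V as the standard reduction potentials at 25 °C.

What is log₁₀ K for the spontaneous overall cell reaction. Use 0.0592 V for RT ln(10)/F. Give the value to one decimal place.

Cathode: Cl₂/Cl⁻; anode: Ca²⁺/Ca. E°cell = +4.21 V, n = 2.
log K = nE°cell / 0.0592 = (2)(+4.21) / 0.0592 = 142.2.

142.2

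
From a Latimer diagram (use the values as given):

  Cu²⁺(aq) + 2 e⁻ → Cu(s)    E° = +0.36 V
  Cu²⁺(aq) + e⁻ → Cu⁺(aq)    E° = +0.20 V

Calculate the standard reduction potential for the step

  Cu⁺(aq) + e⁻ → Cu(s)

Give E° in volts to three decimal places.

Sequential free energies add, so n₃E°₃ = n₁E°₁ + n₂E°₂.
With n₃ = 2, and the known step contributing 1×(+0.20) V, the unknown satisfies 1·E° = 2×(+0.36) − 1×(+0.20) = +0.520.
E° = +0.520 / 1 = +0.520 V.

+0.520 V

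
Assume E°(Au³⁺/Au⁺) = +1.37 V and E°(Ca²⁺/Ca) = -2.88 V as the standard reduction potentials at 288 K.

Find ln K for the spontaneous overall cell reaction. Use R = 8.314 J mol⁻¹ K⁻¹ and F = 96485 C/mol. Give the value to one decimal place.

342.5

Cathode: Au³⁺/Au⁺; anode: Ca²⁺/Ca. E°cell = (+1.37) − (-2.88) = +4.25 V, with n = 2.
ΔG° = −nFE° = −RT ln K, so ln K = nFE°/(RT) = (2)(96485)(+4.25) / ((8.314)(288)) = 342.512.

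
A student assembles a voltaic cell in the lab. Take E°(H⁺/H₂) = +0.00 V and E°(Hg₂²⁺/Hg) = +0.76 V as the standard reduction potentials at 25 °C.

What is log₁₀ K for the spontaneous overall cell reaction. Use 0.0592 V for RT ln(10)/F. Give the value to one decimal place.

Cathode: Hg₂²⁺/Hg; anode: H⁺/H₂. E°cell = +0.76 V, n = 2.
log K = nE°cell / 0.0592 = (2)(+0.76) / 0.0592 = 25.7.

25.7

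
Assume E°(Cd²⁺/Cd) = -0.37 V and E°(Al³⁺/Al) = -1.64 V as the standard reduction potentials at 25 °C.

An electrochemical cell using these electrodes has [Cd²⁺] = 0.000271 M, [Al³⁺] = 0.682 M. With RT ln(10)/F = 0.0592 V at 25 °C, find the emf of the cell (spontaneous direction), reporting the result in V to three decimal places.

Cd²⁺/Cd is the cathode (higher E°), Al³⁺/Al the anode: E°cell = -0.37 − (-1.64) = +1.27 V, n = 6.
Overall: 3 Cd²⁺(aq) + 2 Al(s) → 3 Cd(s) + 2 Al³⁺(aq)
Q = [Al³⁺]^2 / ([Cd²⁺]^3); log Q = 10.369.
E = E° − (0.0592/n) log Q = +1.27 − (0.0592/6)(10.369) = +1.168 V.

+1.168 V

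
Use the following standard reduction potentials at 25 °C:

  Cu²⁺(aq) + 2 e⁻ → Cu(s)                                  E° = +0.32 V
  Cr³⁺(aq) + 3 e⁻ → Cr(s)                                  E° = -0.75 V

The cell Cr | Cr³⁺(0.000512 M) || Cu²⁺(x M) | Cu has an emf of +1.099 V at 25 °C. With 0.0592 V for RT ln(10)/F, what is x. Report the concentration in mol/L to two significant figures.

Cu²⁺/Cu is the cathode, Cr³⁺/Cr the anode: E°cell = +1.07 V, n = 6.
Overall reaction: 3 Cu²⁺(aq) + 2 Cr(s) → 3 Cu(s) + 2 Cr³⁺(aq); Q = [Cr³⁺]^2/[Cu²⁺]^3.
From E = E° − (0.0592/n) log Q: log Q = (E° − E)·n/0.0592 = (+1.07 − (+1.099))·6/0.0592 = -2.9392.
So 3·log[Cu²⁺] = 2·log(0.000512) − log Q = -6.5815 − (-2.9392) = -3.6423; log[Cu²⁺] = -3.6423 / 3 = -1.2141; [Cu²⁺] = 10^(-1.2141) ≈ 0.061 M.

0.061 M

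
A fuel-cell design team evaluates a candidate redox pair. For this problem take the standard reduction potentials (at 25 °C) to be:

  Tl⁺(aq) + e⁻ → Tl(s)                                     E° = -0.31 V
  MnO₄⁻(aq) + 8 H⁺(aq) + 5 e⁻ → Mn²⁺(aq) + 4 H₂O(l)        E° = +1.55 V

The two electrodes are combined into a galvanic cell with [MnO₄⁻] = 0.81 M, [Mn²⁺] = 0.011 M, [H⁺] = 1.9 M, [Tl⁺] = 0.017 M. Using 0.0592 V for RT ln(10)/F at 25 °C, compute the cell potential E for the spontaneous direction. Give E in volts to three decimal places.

+2.013 V

MnO₄⁻/Mn²⁺ is the cathode (higher E°), Tl⁺/Tl the anode: E°cell = +1.55 − (-0.31) = +1.86 V, n = 5.
Overall: MnO₄⁻(aq) + 8 H⁺(aq) + 5 Tl(s) → Mn²⁺(aq) + 4 H₂O(l) + 5 Tl⁺(aq)
Q = [Mn²⁺]·[Tl⁺]^5 / ([MnO₄⁻]·[H⁺]^8); log Q = -12.945.
E = E° − (0.0592/n) log Q = +1.86 − (0.0592/5)(-12.945) = +2.013 V.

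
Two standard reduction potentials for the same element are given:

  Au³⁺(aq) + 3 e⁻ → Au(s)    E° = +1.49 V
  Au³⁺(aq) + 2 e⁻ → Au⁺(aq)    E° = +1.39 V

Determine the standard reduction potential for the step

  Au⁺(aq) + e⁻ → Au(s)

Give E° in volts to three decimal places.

Sequential free energies add, so n₃E°₃ = n₁E°₁ + n₂E°₂.
With n₃ = 3, and the known step contributing 2×(+1.39) V, the unknown satisfies 1·E° = 3×(+1.49) − 2×(+1.39) = +1.690.
E° = +1.690 / 1 = +1.690 V.

+1.690 V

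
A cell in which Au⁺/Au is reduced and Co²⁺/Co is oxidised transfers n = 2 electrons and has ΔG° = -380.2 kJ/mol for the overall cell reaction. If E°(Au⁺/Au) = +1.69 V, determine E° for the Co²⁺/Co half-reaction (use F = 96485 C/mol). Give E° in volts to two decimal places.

-0.28 V

E°cell = −ΔG°/(nF) = −(-380.2×10³)/((2)(96485)) = +1.970 V.
Since Au⁺/Au is the cathode and Co²⁺/Co the anode, E°cell = E°(Au⁺/Au) − E°(Co²⁺/Co).
So E°(Co²⁺/Co) = E°(Au⁺/Au) − E°cell = (+1.69) − (+1.970) = -0.28 V.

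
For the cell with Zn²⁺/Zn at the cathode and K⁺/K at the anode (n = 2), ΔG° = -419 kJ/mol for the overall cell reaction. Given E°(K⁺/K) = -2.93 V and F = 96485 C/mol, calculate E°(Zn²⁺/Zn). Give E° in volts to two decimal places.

-0.76 V

E°cell = −ΔG°/(nF) = −(-419×10³)/((2)(96485)) = +2.171 V.
Since Zn²⁺/Zn is the cathode and K⁺/K the anode, E°cell = E°(Zn²⁺/Zn) − E°(K⁺/K).
So E°(Zn²⁺/Zn) = E°cell + E°(K⁺/K) = +2.171 + (-2.93) = -0.76 V.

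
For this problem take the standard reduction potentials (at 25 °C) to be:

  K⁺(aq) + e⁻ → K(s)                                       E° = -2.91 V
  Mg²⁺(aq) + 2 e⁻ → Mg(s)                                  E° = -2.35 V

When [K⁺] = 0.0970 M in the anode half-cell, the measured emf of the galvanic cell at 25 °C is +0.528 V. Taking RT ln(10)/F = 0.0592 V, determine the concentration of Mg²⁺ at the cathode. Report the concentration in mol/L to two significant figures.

0.00078 M

Mg²⁺/Mg is the cathode, K⁺/K the anode: E°cell = +0.56 V, n = 2.
Overall reaction: Mg²⁺(aq) + 2 K(s) → Mg(s) + 2 K⁺(aq); Q = [K⁺]^2/[Mg²⁺]^1.
From E = E° − (0.0592/n) log Q: log Q = (E° − E)·n/0.0592 = (+0.56 − (+0.528))·2/0.0592 = 1.0811.
So 1·log[Mg²⁺] = 2·log(0.097) − log Q = -2.0265 − (1.0811) = -3.1076; [Mg²⁺] = 10^(-3.1076) ≈ 0.00078 M.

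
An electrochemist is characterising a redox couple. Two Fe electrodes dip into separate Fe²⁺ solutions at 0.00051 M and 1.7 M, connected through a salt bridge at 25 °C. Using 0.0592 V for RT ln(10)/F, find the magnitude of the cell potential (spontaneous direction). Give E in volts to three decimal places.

+0.104 V

For a concentration cell E°cell = 0. The 1.7 M side is the cathode (reduction is favoured where [Fe²⁺] is higher).
With n = 2, E = −(0.0592/2) log([Fe²⁺]ₐₙ/[Fe²⁺]꜀ₐₜ) = −(0.0592/2) log(0.00051/1.7) = −(0.0592/2)(-3.523) = +0.104 V.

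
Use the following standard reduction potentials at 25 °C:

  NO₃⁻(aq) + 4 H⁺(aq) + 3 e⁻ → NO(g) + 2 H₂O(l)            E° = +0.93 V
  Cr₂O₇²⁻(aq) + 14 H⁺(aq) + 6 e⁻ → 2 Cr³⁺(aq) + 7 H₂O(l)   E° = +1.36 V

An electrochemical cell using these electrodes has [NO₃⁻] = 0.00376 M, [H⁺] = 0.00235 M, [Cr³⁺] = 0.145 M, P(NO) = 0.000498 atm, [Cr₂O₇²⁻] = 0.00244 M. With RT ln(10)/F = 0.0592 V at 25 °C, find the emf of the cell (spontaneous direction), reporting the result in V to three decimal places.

+0.248 V

Cr₂O₇²⁻/Cr³⁺ is the cathode (higher E°), NO₃⁻/NO the anode: E°cell = +1.36 − (+0.93) = +0.43 V, n = 6.
Overall: Cr₂O₇²⁻(aq) + 6 H⁺(aq) + 2 NO(g) → 2 Cr³⁺(aq) + 3 H₂O(l) + 2 NO₃⁻(aq)
Q = [Cr³⁺]^2·[NO₃⁻]^2 / ([Cr₂O₇²⁻]·[H⁺]^6·P(NO)^2); log Q = 18.465.
E = E° − (0.0592/n) log Q = +0.43 − (0.0592/6)(18.465) = +0.248 V.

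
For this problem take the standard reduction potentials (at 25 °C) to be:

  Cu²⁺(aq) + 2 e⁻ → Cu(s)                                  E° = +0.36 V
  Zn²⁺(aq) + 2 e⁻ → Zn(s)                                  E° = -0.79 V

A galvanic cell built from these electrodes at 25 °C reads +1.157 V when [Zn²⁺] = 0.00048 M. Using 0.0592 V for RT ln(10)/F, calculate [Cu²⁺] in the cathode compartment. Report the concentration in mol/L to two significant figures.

Cu²⁺/Cu is the cathode, Zn²⁺/Zn the anode: E°cell = +1.15 V, n = 2.
Overall reaction: Cu²⁺(aq) + Zn(s) → Cu(s) + Zn²⁺(aq); Q = [Zn²⁺]^1/[Cu²⁺]^1.
From E = E° − (0.0592/n) log Q: log Q = (E° − E)·n/0.0592 = (+1.15 − (+1.157))·2/0.0592 = -0.2365.
So 1·log[Cu²⁺] = 1·log(0.00048) − log Q = -3.3188 − (-0.2365) = -3.0823; [Cu²⁺] = 10^(-3.0823) ≈ 0.00083 M.

0.00083 M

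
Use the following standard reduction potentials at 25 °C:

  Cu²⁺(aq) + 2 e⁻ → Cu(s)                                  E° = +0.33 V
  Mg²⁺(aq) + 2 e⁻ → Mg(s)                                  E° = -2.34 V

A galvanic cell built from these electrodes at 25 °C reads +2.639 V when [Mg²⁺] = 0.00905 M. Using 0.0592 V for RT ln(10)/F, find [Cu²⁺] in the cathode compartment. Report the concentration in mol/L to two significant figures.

Cu²⁺/Cu is the cathode, Mg²⁺/Mg the anode: E°cell = +2.67 V, n = 2.
Overall reaction: Cu²⁺(aq) + Mg(s) → Cu(s) + Mg²⁺(aq); Q = [Mg²⁺]^1/[Cu²⁺]^1.
From E = E° − (0.0592/n) log Q: log Q = (E° − E)·n/0.0592 = (+2.67 − (+2.639))·2/0.0592 = 1.0473.
So 1·log[Cu²⁺] = 1·log(0.00905) − log Q = -2.0434 − (1.0473) = -3.0907; [Cu²⁺] = 10^(-3.0907) ≈ 0.00081 M.

0.00081 M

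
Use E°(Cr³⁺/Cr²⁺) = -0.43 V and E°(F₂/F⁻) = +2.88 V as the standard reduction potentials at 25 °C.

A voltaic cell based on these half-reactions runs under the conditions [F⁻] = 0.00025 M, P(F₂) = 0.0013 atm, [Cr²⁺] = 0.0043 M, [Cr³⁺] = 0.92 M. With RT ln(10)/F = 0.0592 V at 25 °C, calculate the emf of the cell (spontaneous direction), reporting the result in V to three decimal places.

F₂/F⁻ is the cathode (higher E°), Cr³⁺/Cr²⁺ the anode: E°cell = +2.88 − (-0.43) = +3.31 V, n = 2.
Overall: F₂(g) + 2 Cr²⁺(aq) → 2 F⁻(aq) + 2 Cr³⁺(aq)
Q = [F⁻]^2·[Cr³⁺]^2 / (P(F₂)·[Cr²⁺]^2); log Q = 0.343.
E = E° − (0.0592/n) log Q = +3.31 − (0.0592/2)(0.343) = +3.300 V.

+3.300 V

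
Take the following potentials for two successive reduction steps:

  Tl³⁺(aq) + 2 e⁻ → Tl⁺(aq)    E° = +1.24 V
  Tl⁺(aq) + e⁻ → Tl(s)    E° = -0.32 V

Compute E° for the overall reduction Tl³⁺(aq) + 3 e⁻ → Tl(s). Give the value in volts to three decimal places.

+0.720 V

Since ΔG° = −nFE° is additive over sequential reductions, n₃E°₃ = n₁E°₁ + n₂E°₂.
E°₃ = (2×+1.24 + 1×-0.32) / 3 = (+2.160) / 3 = +0.720 V.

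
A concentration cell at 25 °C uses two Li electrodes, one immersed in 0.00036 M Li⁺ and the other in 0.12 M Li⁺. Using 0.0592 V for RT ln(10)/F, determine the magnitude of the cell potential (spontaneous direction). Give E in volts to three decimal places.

For a concentration cell E°cell = 0. The 0.12 M side is the cathode (reduction is favoured where [Li⁺] is higher).
With n = 1, E = −(0.0592/1) log([Li⁺]ₐₙ/[Li⁺]꜀ₐₜ) = −(0.0592/1) log(0.00036/0.12) = −(0.0592/1)(-2.523) = +0.149 V.

+0.149 V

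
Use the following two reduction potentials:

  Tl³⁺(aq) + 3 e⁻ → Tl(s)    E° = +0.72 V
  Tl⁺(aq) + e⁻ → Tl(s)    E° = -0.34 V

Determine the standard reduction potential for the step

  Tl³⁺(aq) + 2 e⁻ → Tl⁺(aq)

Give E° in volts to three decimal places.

+1.250 V

Sequential free energies add, so n₃E°₃ = n₁E°₁ + n₂E°₂.
With n₃ = 3, and the known step contributing 1×(-0.34) V, the unknown satisfies 2·E° = 3×(+0.72) − 1×(-0.34) = +2.500.
E° = +2.500 / 2 = +1.250 V.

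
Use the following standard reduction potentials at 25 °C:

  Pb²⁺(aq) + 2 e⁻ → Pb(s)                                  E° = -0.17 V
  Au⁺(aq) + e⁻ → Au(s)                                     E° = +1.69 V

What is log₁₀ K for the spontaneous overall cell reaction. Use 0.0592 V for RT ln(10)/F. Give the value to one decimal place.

Cathode: Au⁺/Au; anode: Pb²⁺/Pb. E°cell = +1.86 V, n = 2.
log K = nE°cell / 0.0592 = (2)(+1.86) / 0.0592 = 62.8.

62.8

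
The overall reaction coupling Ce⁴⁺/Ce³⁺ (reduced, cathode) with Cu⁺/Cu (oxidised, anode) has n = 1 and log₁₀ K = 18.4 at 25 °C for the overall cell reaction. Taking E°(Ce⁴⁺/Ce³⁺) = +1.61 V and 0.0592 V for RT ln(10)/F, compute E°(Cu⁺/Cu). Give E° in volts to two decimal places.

+0.52 V

E°cell = (0.0592/n)·log K = (0.0592/1)(18.4) = +1.089 V.
Since Ce⁴⁺/Ce³⁺ is the cathode and Cu⁺/Cu the anode, E°cell = E°(Ce⁴⁺/Ce³⁺) − E°(Cu⁺/Cu).
So E°(Cu⁺/Cu) = E°(Ce⁴⁺/Ce³⁺) − E°cell = (+1.61) − (+1.089) = +0.52 V.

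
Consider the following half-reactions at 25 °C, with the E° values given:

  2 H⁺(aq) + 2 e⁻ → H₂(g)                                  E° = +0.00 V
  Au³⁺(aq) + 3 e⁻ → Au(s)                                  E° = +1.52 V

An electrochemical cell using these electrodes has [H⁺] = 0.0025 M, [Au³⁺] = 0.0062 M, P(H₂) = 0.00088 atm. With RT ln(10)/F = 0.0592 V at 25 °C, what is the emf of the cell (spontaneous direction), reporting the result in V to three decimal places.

Au³⁺/Au is the cathode (higher E°), H⁺/H₂ the anode: E°cell = +1.52 − (+0.00) = +1.52 V, n = 6.
Overall: 2 Au³⁺(aq) + 3 H₂(g) → 2 Au(s) + 6 H⁺(aq)
Q = [H⁺]^6 / ([Au³⁺]^2·P(H₂)^3); log Q = -2.031.
E = E° − (0.0592/n) log Q = +1.52 − (0.0592/6)(-2.031) = +1.540 V.

+1.540 V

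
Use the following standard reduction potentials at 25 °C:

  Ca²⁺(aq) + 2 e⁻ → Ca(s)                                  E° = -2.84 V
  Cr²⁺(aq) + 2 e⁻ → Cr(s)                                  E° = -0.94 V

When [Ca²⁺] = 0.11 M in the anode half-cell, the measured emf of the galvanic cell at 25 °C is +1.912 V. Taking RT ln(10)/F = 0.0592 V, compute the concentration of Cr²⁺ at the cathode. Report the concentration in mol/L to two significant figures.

0.28 M

Cr²⁺/Cr is the cathode, Ca²⁺/Ca the anode: E°cell = +1.90 V, n = 2.
Overall reaction: Cr²⁺(aq) + Ca(s) → Cr(s) + Ca²⁺(aq); Q = [Ca²⁺]^1/[Cr²⁺]^1.
From E = E° − (0.0592/n) log Q: log Q = (E° − E)·n/0.0592 = (+1.90 − (+1.912))·2/0.0592 = -0.4054.
So 1·log[Cr²⁺] = 1·log(0.11) − log Q = -0.9586 − (-0.4054) = -0.5532; [Cr²⁺] = 10^(-0.5532) ≈ 0.28 M.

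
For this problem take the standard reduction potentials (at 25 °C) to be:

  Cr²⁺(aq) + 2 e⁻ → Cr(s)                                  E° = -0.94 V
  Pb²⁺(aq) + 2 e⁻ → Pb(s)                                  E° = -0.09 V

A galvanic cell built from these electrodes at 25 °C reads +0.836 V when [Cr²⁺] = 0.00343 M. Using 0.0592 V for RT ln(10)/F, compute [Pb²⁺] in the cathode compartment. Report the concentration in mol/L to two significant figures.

Pb²⁺/Pb is the cathode, Cr²⁺/Cr the anode: E°cell = +0.85 V, n = 2.
Overall reaction: Pb²⁺(aq) + Cr(s) → Pb(s) + Cr²⁺(aq); Q = [Cr²⁺]^1/[Pb²⁺]^1.
From E = E° − (0.0592/n) log Q: log Q = (E° − E)·n/0.0592 = (+0.85 − (+0.836))·2/0.0592 = 0.4730.
So 1·log[Pb²⁺] = 1·log(0.00343) − log Q = -2.4647 − (0.4730) = -2.9377; [Pb²⁺] = 10^(-2.9377) ≈ 0.0012 M.

0.0012 M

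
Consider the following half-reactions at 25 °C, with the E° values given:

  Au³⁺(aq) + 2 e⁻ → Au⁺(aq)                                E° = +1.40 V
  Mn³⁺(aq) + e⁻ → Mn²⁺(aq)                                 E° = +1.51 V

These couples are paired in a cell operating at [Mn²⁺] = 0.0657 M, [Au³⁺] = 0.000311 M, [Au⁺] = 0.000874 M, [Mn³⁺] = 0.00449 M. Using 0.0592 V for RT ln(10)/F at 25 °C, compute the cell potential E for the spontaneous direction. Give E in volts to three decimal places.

+0.054 V

Mn³⁺/Mn²⁺ is the cathode (higher E°), Au³⁺/Au⁺ the anode: E°cell = +1.51 − (+1.40) = +0.11 V, n = 2.
Overall: 2 Mn³⁺(aq) + Au⁺(aq) → 2 Mn²⁺(aq) + Au³⁺(aq)
Q = [Mn²⁺]^2·[Au³⁺] / ([Mn³⁺]^2·[Au⁺]); log Q = 1.882.
E = E° − (0.0592/n) log Q = +0.11 − (0.0592/2)(1.882) = +0.054 V.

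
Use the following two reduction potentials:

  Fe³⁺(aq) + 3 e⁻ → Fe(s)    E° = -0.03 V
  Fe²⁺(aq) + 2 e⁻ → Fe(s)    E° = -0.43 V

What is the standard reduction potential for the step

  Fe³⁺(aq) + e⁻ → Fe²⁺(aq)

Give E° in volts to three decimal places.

Sequential free energies add, so n₃E°₃ = n₁E°₁ + n₂E°₂.
With n₃ = 3, and the known step contributing 2×(-0.43) V, the unknown satisfies 1·E° = 3×(-0.03) − 2×(-0.43) = +0.770.
E° = +0.770 / 1 = +0.770 V.

+0.770 V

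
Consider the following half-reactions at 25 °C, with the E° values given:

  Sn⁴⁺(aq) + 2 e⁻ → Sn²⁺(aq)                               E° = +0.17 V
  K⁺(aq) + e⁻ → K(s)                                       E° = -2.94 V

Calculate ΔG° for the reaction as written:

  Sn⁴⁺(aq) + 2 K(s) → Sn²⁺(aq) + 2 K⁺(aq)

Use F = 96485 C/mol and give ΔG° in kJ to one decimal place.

-600.1 kJ

As written, Sn⁴⁺/Sn²⁺ is reduced (cathode) and K⁺/K is oxidised (anode), so E°cell = (+0.17) − (-2.94) = +3.11 V.
Balancing electrons gives n = 2.
ΔG° = −nFE° = −(2)(96485)(+3.11) = -600,137 J = -600.1 kJ.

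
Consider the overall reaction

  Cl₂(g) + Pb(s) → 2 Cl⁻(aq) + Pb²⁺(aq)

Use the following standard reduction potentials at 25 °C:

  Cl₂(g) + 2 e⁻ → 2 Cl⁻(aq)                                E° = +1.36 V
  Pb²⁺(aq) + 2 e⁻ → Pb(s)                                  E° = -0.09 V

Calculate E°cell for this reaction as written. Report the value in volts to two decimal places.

+1.45 V

The Cl₂/Cl⁻ couple has the higher reduction potential, so it is the cathode; Pb²⁺/Pb is oxidised at the anode.
E°cell = E°(cathode) − E°(anode) = (+1.36) − (-0.09) = +1.45 V.
Since E°cell > 0, the reaction is spontaneous under standard conditions.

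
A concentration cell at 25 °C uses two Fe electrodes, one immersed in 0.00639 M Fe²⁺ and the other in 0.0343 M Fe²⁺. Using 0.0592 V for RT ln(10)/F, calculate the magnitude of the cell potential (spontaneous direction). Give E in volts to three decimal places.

For a concentration cell E°cell = 0. The 0.0343 M side is the cathode (reduction is favoured where [Fe²⁺] is higher).
With n = 2, E = −(0.0592/2) log([Fe²⁺]ₐₙ/[Fe²⁺]꜀ₐₜ) = −(0.0592/2) log(0.00639/0.0343) = −(0.0592/2)(-0.730) = +0.022 V.

+0.022 V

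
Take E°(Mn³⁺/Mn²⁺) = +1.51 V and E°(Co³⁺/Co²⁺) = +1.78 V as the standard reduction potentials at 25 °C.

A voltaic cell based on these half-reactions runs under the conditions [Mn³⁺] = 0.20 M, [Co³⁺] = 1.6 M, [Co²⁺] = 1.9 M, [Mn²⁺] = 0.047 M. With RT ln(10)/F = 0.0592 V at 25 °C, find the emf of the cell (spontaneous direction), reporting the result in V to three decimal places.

Co³⁺/Co²⁺ is the cathode (higher E°), Mn³⁺/Mn²⁺ the anode: E°cell = +1.78 − (+1.51) = +0.27 V, n = 1.
Overall: Co³⁺(aq) + Mn²⁺(aq) → Co²⁺(aq) + Mn³⁺(aq)
Q = [Co²⁺]·[Mn³⁺] / ([Co³⁺]·[Mn²⁺]); log Q = 0.704.
E = E° − (0.0592/n) log Q = +0.27 − (0.0592/1)(0.704) = +0.228 V.

+0.228 V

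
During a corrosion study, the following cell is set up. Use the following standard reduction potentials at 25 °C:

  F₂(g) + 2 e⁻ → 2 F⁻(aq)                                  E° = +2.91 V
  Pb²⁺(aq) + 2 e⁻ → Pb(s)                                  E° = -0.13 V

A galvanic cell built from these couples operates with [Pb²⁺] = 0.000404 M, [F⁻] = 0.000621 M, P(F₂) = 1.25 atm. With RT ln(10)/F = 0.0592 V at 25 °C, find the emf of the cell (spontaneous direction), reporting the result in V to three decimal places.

F₂/F⁻ is the cathode (higher E°), Pb²⁺/Pb the anode: E°cell = +2.91 − (-0.13) = +3.04 V, n = 2.
Overall: F₂(g) + Pb(s) → 2 F⁻(aq) + Pb²⁺(aq)
Q = [F⁻]^2·[Pb²⁺] / (P(F₂)); log Q = -9.904.
E = E° − (0.0592/n) log Q = +3.04 − (0.0592/2)(-9.904) = +3.333 V.

+3.333 V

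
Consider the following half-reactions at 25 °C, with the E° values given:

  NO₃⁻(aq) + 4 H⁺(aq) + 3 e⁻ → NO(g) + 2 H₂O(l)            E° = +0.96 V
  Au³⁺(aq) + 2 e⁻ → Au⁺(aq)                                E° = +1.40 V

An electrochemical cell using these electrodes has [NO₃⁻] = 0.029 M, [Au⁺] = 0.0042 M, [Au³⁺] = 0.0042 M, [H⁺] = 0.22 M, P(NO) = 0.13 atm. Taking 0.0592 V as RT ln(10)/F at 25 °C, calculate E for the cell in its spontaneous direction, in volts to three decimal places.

Au³⁺/Au⁺ is the cathode (higher E°), NO₃⁻/NO the anode: E°cell = +1.40 − (+0.96) = +0.44 V, n = 6.
Overall: 3 Au³⁺(aq) + 2 NO(g) + 4 H₂O(l) → 3 Au⁺(aq) + 2 NO₃⁻(aq) + 8 H⁺(aq)
Q = [Au⁺]^3·[NO₃⁻]^2·[H⁺]^8 / ([Au³⁺]^3·P(NO)^2); log Q = -6.564.
E = E° − (0.0592/n) log Q = +0.44 − (0.0592/6)(-6.564) = +0.505 V.

+0.505 V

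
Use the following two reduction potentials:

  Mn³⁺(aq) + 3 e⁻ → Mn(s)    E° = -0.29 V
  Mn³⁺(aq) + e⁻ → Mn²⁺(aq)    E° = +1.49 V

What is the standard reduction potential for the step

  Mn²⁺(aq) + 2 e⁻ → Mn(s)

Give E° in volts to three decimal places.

Sequential free energies add, so n₃E°₃ = n₁E°₁ + n₂E°₂.
With n₃ = 3, and the known step contributing 1×(+1.49) V, the unknown satisfies 2·E° = 3×(-0.29) − 1×(+1.49) = -2.360.
E° = -2.360 / 2 = -1.180 V.

-1.180 V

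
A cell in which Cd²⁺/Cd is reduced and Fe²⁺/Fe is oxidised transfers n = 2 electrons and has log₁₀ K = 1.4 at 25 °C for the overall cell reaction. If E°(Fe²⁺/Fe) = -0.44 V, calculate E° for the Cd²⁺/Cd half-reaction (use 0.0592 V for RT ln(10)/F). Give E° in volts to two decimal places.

-0.40 V

E°cell = (0.0592/n)·log K = (0.0592/2)(1.4) = +0.041 V.
Since Cd²⁺/Cd is the cathode and Fe²⁺/Fe the anode, E°cell = E°(Cd²⁺/Cd) − E°(Fe²⁺/Fe).
So E°(Cd²⁺/Cd) = E°cell + E°(Fe²⁺/Fe) = +0.041 + (-0.44) = -0.40 V.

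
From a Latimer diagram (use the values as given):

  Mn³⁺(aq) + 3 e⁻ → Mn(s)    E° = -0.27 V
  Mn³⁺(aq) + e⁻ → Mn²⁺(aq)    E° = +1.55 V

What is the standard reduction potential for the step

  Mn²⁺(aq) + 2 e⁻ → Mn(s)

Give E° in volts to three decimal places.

Sequential free energies add, so n₃E°₃ = n₁E°₁ + n₂E°₂.
With n₃ = 3, and the known step contributing 1×(+1.55) V, the unknown satisfies 2·E° = 3×(-0.27) − 1×(+1.55) = -2.360.
E° = -2.360 / 2 = -1.180 V.

-1.180 V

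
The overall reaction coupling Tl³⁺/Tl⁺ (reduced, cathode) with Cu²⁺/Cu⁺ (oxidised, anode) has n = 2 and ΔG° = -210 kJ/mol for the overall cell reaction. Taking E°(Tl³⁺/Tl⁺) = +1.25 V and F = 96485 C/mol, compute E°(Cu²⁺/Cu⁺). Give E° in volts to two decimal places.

+0.16 V

E°cell = −ΔG°/(nF) = −(-210×10³)/((2)(96485)) = +1.088 V.
Since Tl³⁺/Tl⁺ is the cathode and Cu²⁺/Cu⁺ the anode, E°cell = E°(Tl³⁺/Tl⁺) − E°(Cu²⁺/Cu⁺).
So E°(Cu²⁺/Cu⁺) = E°(Tl³⁺/Tl⁺) − E°cell = (+1.25) − (+1.088) = +0.16 V.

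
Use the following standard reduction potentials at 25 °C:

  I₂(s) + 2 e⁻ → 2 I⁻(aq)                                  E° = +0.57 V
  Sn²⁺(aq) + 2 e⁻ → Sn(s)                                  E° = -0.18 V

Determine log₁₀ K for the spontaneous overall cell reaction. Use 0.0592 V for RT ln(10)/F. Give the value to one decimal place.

25.3

Cathode: I₂/I⁻; anode: Sn²⁺/Sn. E°cell = +0.75 V, n = 2.
log K = nE°cell / 0.0592 = (2)(+0.75) / 0.0592 = 25.3.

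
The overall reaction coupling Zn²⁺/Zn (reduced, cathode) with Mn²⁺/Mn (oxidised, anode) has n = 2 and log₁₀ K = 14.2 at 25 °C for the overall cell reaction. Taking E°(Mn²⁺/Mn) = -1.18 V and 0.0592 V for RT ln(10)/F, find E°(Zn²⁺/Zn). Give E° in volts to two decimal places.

E°cell = (0.0592/n)·log K = (0.0592/2)(14.2) = +0.420 V.
Since Zn²⁺/Zn is the cathode and Mn²⁺/Mn the anode, E°cell = E°(Zn²⁺/Zn) − E°(Mn²⁺/Mn).
So E°(Zn²⁺/Zn) = E°cell + E°(Mn²⁺/Mn) = +0.420 + (-1.18) = -0.76 V.

-0.76 V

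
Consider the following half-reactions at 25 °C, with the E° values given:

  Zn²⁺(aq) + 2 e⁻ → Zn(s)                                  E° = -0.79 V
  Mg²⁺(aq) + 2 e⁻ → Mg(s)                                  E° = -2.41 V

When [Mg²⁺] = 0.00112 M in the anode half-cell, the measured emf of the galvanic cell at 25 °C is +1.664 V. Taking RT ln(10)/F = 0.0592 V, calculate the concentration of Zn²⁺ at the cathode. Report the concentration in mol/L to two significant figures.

0.034 M

Zn²⁺/Zn is the cathode, Mg²⁺/Mg the anode: E°cell = +1.62 V, n = 2.
Overall reaction: Zn²⁺(aq) + Mg(s) → Zn(s) + Mg²⁺(aq); Q = [Mg²⁺]^1/[Zn²⁺]^1.
From E = E° − (0.0592/n) log Q: log Q = (E° − E)·n/0.0592 = (+1.62 − (+1.664))·2/0.0592 = -1.4865.
So 1·log[Zn²⁺] = 1·log(0.00112) − log Q = -2.9508 − (-1.4865) = -1.4643; [Zn²⁺] = 10^(-1.4643) ≈ 0.034 M.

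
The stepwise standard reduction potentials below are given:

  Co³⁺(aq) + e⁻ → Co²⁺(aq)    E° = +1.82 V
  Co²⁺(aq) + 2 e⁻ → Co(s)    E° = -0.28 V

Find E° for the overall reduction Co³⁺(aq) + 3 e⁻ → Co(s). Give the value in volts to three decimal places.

Since ΔG° = −nFE° is additive over sequential reductions, n₃E°₃ = n₁E°₁ + n₂E°₂.
E°₃ = (1×+1.82 + 2×-0.28) / 3 = (+1.260) / 3 = +0.420 V.
E° values themselves are not directly additive — weighting by electron count is essential.

+0.420 V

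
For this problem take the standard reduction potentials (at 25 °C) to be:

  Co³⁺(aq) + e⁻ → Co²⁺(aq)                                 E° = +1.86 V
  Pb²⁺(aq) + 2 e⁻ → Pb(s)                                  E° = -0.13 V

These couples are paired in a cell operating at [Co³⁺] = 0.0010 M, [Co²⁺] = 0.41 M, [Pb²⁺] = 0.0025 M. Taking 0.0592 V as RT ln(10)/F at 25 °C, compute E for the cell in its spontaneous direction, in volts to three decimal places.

Co³⁺/Co²⁺ is the cathode (higher E°), Pb²⁺/Pb the anode: E°cell = +1.86 − (-0.13) = +1.99 V, n = 2.
Overall: 2 Co³⁺(aq) + Pb(s) → 2 Co²⁺(aq) + Pb²⁺(aq)
Q = [Co²⁺]^2·[Pb²⁺] / ([Co³⁺]^2); log Q = 2.624.
E = E° − (0.0592/n) log Q = +1.99 − (0.0592/2)(2.624) = +1.912 V.

+1.912 V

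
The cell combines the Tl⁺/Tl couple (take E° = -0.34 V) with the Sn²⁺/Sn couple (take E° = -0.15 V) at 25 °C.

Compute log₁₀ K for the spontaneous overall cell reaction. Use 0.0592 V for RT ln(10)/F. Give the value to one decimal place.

6.4

Cathode: Sn²⁺/Sn; anode: Tl⁺/Tl. E°cell = +0.19 V, n = 2.
log K = nE°cell / 0.0592 = (2)(+0.19) / 0.0592 = 6.4.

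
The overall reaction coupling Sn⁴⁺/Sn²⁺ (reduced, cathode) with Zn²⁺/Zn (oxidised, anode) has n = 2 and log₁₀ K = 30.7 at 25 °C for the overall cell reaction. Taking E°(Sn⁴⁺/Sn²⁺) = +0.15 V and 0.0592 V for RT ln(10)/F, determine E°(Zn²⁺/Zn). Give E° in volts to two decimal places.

-0.76 V

E°cell = (0.0592/n)·log K = (0.0592/2)(30.7) = +0.909 V.
Since Sn⁴⁺/Sn²⁺ is the cathode and Zn²⁺/Zn the anode, E°cell = E°(Sn⁴⁺/Sn²⁺) − E°(Zn²⁺/Zn).
So E°(Zn²⁺/Zn) = E°(Sn⁴⁺/Sn²⁺) − E°cell = (+0.15) − (+0.909) = -0.76 V.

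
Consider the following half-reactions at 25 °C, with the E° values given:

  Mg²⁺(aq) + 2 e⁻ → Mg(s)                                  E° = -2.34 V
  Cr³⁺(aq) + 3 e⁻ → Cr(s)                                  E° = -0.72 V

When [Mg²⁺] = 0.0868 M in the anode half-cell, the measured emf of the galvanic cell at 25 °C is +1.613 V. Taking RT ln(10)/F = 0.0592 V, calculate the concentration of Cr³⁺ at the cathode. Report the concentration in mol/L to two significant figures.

0.011 M

Cr³⁺/Cr is the cathode, Mg²⁺/Mg the anode: E°cell = +1.62 V, n = 6.
Overall reaction: 2 Cr³⁺(aq) + 3 Mg(s) → 2 Cr(s) + 3 Mg²⁺(aq); Q = [Mg²⁺]^3/[Cr³⁺]^2.
From E = E° − (0.0592/n) log Q: log Q = (E° − E)·n/0.0592 = (+1.62 − (+1.613))·6/0.0592 = 0.7095.
So 2·log[Cr³⁺] = 3·log(0.0868) − log Q = -3.1844 − (0.7095) = -3.8939; log[Cr³⁺] = -3.8939 / 2 = -1.9469; [Cr³⁺] = 10^(-1.9469) ≈ 0.011 M.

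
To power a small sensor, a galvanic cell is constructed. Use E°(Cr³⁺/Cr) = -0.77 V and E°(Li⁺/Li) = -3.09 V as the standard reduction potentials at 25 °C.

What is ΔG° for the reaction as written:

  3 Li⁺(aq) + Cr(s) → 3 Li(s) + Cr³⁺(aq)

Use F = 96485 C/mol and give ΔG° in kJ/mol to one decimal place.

As written, Li⁺/Li is reduced (cathode) and Cr³⁺/Cr is oxidised (anode), so E°cell = (-3.09) − (-0.77) = -2.32 V.
Balancing electrons gives n = 3.
ΔG° = −nFE° = −(3)(96485)(-2.32) = 671,536 J = +671.5 kJ/mol.

+671.5 kJ/mol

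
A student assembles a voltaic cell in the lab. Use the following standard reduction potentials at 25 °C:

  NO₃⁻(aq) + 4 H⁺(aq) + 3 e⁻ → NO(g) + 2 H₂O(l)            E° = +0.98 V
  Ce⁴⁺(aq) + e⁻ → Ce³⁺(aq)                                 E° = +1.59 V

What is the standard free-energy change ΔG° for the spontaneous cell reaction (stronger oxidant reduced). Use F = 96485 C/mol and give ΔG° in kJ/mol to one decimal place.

-176.6 kJ/mol

Ce⁴⁺/Ce³⁺ (E° = +1.59 V) is the cathode; NO₃⁻/NO (E° = +0.98 V) is the anode, so E°cell = +0.61 V.
Balancing electrons gives n = 3 (lcm of 1 and 3).
ΔG° = −nFE° = −(3)(96485)(+0.61) = -176,568 J = -176.6 kJ/mol.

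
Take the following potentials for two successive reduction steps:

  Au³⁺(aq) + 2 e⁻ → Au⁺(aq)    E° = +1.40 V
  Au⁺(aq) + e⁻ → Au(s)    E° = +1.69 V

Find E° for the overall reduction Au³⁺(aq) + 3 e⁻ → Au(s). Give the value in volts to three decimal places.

+1.497 V

Standard free energies of sequential steps add: ΔG°₃ = ΔG°₁ + ΔG°₂, so n₃E°₃ = n₁E°₁ + n₂E°₂.
E°₃ = (2×+1.40 + 1×+1.69) / 3 = (+4.490) / 3 = +1.497 V.
Simply averaging or adding the two E° values would be wrong; the electron-weighted sum is required.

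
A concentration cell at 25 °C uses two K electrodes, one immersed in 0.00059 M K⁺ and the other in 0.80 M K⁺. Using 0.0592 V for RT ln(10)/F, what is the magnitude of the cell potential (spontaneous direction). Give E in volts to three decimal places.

+0.185 V

For a concentration cell E°cell = 0. The 0.80 M side is the cathode (reduction is favoured where [K⁺] is higher).
With n = 1, E = −(0.0592/1) log([K⁺]ₐₙ/[K⁺]꜀ₐₜ) = −(0.0592/1) log(0.00059/0.8) = −(0.0592/1)(-3.132) = +0.185 V.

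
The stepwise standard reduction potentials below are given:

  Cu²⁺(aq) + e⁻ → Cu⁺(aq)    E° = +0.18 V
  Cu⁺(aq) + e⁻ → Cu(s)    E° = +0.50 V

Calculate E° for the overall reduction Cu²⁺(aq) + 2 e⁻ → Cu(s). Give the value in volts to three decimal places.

+0.340 V

Since ΔG° = −nFE° is additive over sequential reductions, n₃E°₃ = n₁E°₁ + n₂E°₂.
E°₃ = (1×+0.18 + 1×+0.50) / 2 = (+0.680) / 2 = +0.340 V.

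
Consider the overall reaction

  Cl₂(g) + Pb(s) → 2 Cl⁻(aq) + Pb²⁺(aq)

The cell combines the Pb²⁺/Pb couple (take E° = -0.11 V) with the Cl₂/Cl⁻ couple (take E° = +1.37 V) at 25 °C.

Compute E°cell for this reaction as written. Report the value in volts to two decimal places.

The Cl₂/Cl⁻ couple has the higher reduction potential, so it is the cathode; Pb²⁺/Pb is oxidised at the anode.
E°cell = E°(cathode) − E°(anode) = (+1.37) − (-0.11) = +1.48 V.

+1.48 V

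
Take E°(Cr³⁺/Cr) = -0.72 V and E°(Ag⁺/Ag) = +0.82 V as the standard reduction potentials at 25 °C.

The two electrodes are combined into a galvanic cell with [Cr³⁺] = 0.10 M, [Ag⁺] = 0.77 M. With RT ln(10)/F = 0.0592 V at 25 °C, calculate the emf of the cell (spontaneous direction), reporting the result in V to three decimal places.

Ag⁺/Ag is the cathode (higher E°), Cr³⁺/Cr the anode: E°cell = +0.82 − (-0.72) = +1.54 V, n = 3.
Overall: 3 Ag⁺(aq) + Cr(s) → 3 Ag(s) + Cr³⁺(aq)
Q = [Cr³⁺] / ([Ag⁺]^3); log Q = -0.659.
E = E° − (0.0592/n) log Q = +1.54 − (0.0592/3)(-0.659) = +1.553 V.

+1.553 V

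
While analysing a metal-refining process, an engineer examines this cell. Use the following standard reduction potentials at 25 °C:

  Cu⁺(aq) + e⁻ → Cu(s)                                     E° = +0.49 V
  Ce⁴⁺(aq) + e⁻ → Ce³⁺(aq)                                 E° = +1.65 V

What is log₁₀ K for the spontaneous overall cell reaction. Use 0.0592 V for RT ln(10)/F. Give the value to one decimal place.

19.6

Cathode: Ce⁴⁺/Ce³⁺; anode: Cu⁺/Cu. E°cell = +1.16 V, n = 1.
log K = nE°cell / 0.0592 = (1)(+1.16) / 0.0592 = 19.6.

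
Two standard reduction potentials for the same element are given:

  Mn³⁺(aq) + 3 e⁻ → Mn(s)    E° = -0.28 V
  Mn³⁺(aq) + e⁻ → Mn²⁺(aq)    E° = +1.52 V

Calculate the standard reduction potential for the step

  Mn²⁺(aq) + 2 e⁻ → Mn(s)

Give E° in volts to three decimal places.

Sequential free energies add, so n₃E°₃ = n₁E°₁ + n₂E°₂.
With n₃ = 3, and the known step contributing 1×(+1.52) V, the unknown satisfies 2·E° = 3×(-0.28) − 1×(+1.52) = -2.360.
E° = -2.360 / 2 = -1.180 V.

-1.180 V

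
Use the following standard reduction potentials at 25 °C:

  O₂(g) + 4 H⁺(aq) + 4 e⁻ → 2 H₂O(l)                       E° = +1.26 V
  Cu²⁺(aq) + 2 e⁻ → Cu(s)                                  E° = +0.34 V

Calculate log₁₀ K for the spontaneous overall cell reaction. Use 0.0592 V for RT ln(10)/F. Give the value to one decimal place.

Cathode: O₂/H₂O; anode: Cu²⁺/Cu. E°cell = +0.92 V, n = 4.
log K = nE°cell / 0.0592 = (4)(+0.92) / 0.0592 = 62.2.

62.2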